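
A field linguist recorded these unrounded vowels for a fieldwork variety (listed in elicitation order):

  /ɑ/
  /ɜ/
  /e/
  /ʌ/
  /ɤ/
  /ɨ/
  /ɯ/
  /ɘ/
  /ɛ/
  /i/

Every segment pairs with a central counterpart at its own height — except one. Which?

High: /i/ ~ /ɨ/ ~ /ɯ/
High-mid: /e/ ~ /ɘ/ ~ /ɤ/
Low-mid: /ɛ/ ~ /ɜ/ ~ /ʌ/
Low: only /ɑ/ (back); no central partner.
So /ɑ/ is the unpaired segment.

/ɑ/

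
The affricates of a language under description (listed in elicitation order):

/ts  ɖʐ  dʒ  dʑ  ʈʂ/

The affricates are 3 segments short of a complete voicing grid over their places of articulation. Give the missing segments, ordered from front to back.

/dz/, /tʃ/, /tɕ/

alveolar: voiceless /ts/, voiced —.
postalveolar: voiceless —, voiced /dʒ/.
retroflex: voiceless /ʈʂ/, voiced /ɖʐ/.
alveolo-palatal: voiceless —, voiced /dʑ/.
Gaps, from front to back: alveolar lacks voiced (/dz/); postalveolar lacks voiceless (/tʃ/); alveolo-palatal lacks voiceless (/tɕ/).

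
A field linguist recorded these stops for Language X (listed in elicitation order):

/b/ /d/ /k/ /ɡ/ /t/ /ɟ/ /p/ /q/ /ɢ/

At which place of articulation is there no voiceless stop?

place of articulation  voiceless  voiced  
bilabial          p         b       
alveolar          t         d       
palatal           —         ɟ       
velar             k         ɡ       
uvular            q         ɢ       
Every place of articulation has a voiceless member except palatal, where /c/ would be expected.

palatal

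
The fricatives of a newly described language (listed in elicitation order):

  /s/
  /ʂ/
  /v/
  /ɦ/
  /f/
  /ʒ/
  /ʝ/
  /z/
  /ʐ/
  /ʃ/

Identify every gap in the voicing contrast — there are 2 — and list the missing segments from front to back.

Voiceless: /f/ (labiodental), /s/ (alveolar), /ʃ/ (postalveolar), /ʂ/ (retroflex).
Voiced: /v/ (labiodental), /z/ (alveolar), /ʒ/ (postalveolar), /ʐ/ (retroflex), /ʝ/ (palatal), /ɦ/ (glottal).
Gaps, from front to back: palatal lacks voiceless (/ç/); glottal lacks voiceless (/h/).

/ç/, /h/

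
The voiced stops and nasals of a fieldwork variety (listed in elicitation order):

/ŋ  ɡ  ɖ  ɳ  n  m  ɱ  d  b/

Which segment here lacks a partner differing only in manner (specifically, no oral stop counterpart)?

/ɱ/

Bilabial: /b/ ~ /m/
Alveolar: /d/ ~ /n/
Retroflex: /ɖ/ ~ /ɳ/
Velar: /ɡ/ ~ /ŋ/
Labiodental: only /ɱ/ (nasal); no oral stop partner.
So /ɱ/ is the unpaired segment.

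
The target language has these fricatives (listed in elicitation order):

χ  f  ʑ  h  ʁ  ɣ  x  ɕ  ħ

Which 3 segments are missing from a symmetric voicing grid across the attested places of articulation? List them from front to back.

Voiceless: /f/ (labiodental), /ɕ/ (alveolo-palatal), /x/ (velar), /χ/ (uvular), /ħ/ (pharyngeal), /h/ (glottal).
Voiced: /ʑ/ (alveolo-palatal), /ɣ/ (velar), /ʁ/ (uvular).
Gaps, from front to back: labiodental lacks voiced (/v/); pharyngeal lacks voiced (/ʕ/); glottal lacks voiced (/ɦ/).

/v/, /ʕ/, /ɦ/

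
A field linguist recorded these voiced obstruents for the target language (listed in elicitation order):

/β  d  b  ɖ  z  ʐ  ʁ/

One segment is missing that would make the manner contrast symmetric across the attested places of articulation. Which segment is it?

bilabial: stop /b/, fricative /β/.
alveolar: stop /d/, fricative /z/.
retroflex: stop /ɖ/, fricative /ʐ/.
uvular: stop —, fricative /ʁ/.
The uvular row has no stop member, so the gap is the uvular stop /ɢ/.

/ɢ/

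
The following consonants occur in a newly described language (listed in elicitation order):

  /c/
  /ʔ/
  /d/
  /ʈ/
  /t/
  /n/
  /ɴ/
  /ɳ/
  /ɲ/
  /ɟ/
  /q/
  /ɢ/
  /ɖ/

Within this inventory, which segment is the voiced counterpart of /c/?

/c/ is a voiceless palatal stop.
The voiced counterpart is a voiced palatal stop — in this inventory, /ɟ/.

/ɟ/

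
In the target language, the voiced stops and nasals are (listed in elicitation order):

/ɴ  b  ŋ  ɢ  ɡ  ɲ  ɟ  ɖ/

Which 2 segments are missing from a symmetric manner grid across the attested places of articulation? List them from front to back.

/m/, /ɳ/

bilabial: oral stop /b/, nasal —.
retroflex: oral stop /ɖ/, nasal —.
palatal: oral stop /ɟ/, nasal /ɲ/.
velar: oral stop /ɡ/, nasal /ŋ/.
uvular: oral stop /ɢ/, nasal /ɴ/.
Gaps, from front to back: bilabial lacks nasal (/m/); retroflex lacks nasal (/ɳ/).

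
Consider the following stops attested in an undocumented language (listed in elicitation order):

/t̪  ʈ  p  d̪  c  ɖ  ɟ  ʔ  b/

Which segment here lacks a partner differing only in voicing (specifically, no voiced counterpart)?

/ʔ/

Bilabial: /p/ ~ /b/
Dental: /t̪/ ~ /d̪/
Retroflex: /ʈ/ ~ /ɖ/
Palatal: /c/ ~ /ɟ/
Glottal: only /ʔ/ (voiceless); no voiced partner.
So /ʔ/ is the unpaired segment.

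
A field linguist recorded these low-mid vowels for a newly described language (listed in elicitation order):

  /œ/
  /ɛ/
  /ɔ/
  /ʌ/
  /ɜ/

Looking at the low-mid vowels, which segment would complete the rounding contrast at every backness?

Unrounded: /ɛ/ (front), /ɜ/ (central), /ʌ/ (back).
Rounded: /œ/ (front), /ɔ/ (back).
The central row has no rounded member, so the gap is the central rounded vowel /ɞ/.

/ɞ/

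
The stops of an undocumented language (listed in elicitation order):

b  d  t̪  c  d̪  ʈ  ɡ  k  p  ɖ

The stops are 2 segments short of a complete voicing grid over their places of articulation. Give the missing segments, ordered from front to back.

/t/, /ɟ/

place of articulation  voiceless  voiced  
bilabial          p         b       
dental            t̪        d̪      
alveolar          —         d       
retroflex         ʈ         ɖ       
palatal           c         —       
velar             k         ɡ       
Gaps, from front to back: alveolar lacks voiceless (/t/); palatal lacks voiced (/ɟ/).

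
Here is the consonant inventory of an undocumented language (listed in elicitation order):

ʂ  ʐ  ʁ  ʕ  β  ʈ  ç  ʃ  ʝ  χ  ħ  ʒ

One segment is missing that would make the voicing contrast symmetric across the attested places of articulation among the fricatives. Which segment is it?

place of articulation  voiceless  voiced  
bilabial          —         β       
postalveolar      ʃ         ʒ       
retroflex         ʂ         ʐ       
palatal           ç         ʝ       
uvular            χ         ʁ       
pharyngeal        ħ         ʕ       
The bilabial row has no voiceless member, so the gap is the voiceless bilabial fricative /ɸ/.

/ɸ/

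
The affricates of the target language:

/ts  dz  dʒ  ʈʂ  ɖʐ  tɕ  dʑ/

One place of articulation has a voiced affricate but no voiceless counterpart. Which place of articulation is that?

place of articulation  voiceless  voiced  
alveolar          ts        dz      
postalveolar      —         dʒ      
retroflex         ʈʂ        ɖʐ      
alveolo-palatal   tɕ        dʑ      
Every place of articulation has a voiceless member except postalveolar, where /tʃ/ would be expected.

postalveolar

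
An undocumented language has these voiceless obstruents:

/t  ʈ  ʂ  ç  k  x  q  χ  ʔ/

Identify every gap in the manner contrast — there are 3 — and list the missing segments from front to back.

/s/, /c/, /h/

alveolar: stop /t/, fricative —.
retroflex: stop /ʈ/, fricative /ʂ/.
palatal: stop —, fricative /ç/.
velar: stop /k/, fricative /x/.
uvular: stop /q/, fricative /χ/.
glottal: stop /ʔ/, fricative —.
Gaps, from front to back: alveolar lacks fricative (/s/); palatal lacks stop (/c/); glottal lacks fricative (/h/).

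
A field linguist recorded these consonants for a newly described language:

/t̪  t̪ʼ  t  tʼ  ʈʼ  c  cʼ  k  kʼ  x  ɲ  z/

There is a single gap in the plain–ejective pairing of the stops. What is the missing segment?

Plain: /t̪/ (dental), /t/ (alveolar), /c/ (palatal), /k/ (velar).
Ejective: /t̪ʼ/ (dental), /tʼ/ (alveolar), /ʈʼ/ (retroflex), /cʼ/ (palatal), /kʼ/ (velar).
The retroflex row has no plain member, so the gap is the plain retroflex stop /ʈ/.

/ʈ/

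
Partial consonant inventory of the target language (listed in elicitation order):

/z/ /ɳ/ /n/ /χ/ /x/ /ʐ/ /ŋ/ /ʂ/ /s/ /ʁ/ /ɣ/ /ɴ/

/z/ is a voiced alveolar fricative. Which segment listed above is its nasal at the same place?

The nasal at the same place is an alveolar nasal — in this inventory, /n/.

/n/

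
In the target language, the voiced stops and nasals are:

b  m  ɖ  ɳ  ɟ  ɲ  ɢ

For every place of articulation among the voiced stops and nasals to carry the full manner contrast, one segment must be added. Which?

Oral stop: /b/ (bilabial), /ɖ/ (retroflex), /ɟ/ (palatal), /ɢ/ (uvular).
Nasal: /m/ (bilabial), /ɳ/ (retroflex), /ɲ/ (palatal).
The uvular row has no nasal member, so the gap is the uvular nasal /ɴ/.

/ɴ/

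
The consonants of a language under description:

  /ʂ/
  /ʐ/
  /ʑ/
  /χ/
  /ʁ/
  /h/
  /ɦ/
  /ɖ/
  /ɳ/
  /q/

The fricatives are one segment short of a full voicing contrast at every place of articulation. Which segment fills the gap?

Voiceless: /ʂ/ (retroflex), /χ/ (uvular), /h/ (glottal).
Voiced: /ʐ/ (retroflex), /ʑ/ (alveolo-palatal), /ʁ/ (uvular), /ɦ/ (glottal).
The alveolo-palatal row has no voiceless member, so the gap is the voiceless alveolo-palatal fricative /ɕ/.

/ɕ/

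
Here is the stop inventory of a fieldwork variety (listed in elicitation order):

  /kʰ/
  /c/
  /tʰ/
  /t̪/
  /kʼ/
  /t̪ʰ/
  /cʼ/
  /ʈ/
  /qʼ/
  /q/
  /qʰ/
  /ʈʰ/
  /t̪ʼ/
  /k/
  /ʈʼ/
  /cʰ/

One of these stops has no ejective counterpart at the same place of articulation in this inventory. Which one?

/tʰ/

Dental: /t̪/ ~ /t̪ʰ/ ~ /t̪ʼ/
Retroflex: /ʈ/ ~ /ʈʰ/ ~ /ʈʼ/
Palatal: /c/ ~ /cʰ/ ~ /cʼ/
Velar: /k/ ~ /kʰ/ ~ /kʼ/
Uvular: /q/ ~ /qʰ/ ~ /qʼ/
Alveolar: only /tʰ/ (aspirated); no ejective partner.
So /tʰ/ is the unpaired segment.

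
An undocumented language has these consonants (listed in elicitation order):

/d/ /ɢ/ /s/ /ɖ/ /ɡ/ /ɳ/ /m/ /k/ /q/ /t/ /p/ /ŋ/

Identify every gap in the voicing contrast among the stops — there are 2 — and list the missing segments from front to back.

bilabial: voiceless /p/, voiced —.
alveolar: voiceless /t/, voiced /d/.
retroflex: voiceless —, voiced /ɖ/.
velar: voiceless /k/, voiced /ɡ/.
uvular: voiceless /q/, voiced /ɢ/.
Gaps, from front to back: bilabial lacks voiced (/b/); retroflex lacks voiceless (/ʈ/).

/b/, /ʈ/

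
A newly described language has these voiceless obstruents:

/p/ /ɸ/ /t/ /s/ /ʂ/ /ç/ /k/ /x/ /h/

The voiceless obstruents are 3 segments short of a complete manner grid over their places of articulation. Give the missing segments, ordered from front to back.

bilabial: stop /p/, fricative /ɸ/.
alveolar: stop /t/, fricative /s/.
retroflex: stop —, fricative /ʂ/.
palatal: stop —, fricative /ç/.
velar: stop /k/, fricative /x/.
glottal: stop —, fricative /h/.
Gaps, from front to back: retroflex lacks stop (/ʈ/); palatal lacks stop (/c/); glottal lacks stop (/ʔ/).

/ʈ/, /c/, /ʔ/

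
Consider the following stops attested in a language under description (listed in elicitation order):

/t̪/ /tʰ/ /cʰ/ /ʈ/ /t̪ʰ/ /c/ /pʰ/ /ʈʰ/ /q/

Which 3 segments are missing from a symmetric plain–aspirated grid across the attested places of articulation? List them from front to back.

bilabial: plain —, aspirated /pʰ/.
dental: plain /t̪/, aspirated /t̪ʰ/.
alveolar: plain —, aspirated /tʰ/.
retroflex: plain /ʈ/, aspirated /ʈʰ/.
palatal: plain /c/, aspirated /cʰ/.
uvular: plain /q/, aspirated —.
Gaps, from front to back: bilabial lacks plain (/p/); alveolar lacks plain (/t/); uvular lacks aspirated (/qʰ/).

/p/, /t/, /qʰ/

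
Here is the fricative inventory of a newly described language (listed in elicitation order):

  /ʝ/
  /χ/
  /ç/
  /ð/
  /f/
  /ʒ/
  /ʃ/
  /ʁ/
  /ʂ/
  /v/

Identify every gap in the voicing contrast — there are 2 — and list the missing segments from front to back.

/θ/, /ʐ/

Voiceless: /f/ (labiodental), /ʃ/ (postalveolar), /ʂ/ (retroflex), /ç/ (palatal), /χ/ (uvular).
Voiced: /v/ (labiodental), /ð/ (dental), /ʒ/ (postalveolar), /ʝ/ (palatal), /ʁ/ (uvular).
Gaps, from front to back: dental lacks voiceless (/θ/); retroflex lacks voiced (/ʐ/).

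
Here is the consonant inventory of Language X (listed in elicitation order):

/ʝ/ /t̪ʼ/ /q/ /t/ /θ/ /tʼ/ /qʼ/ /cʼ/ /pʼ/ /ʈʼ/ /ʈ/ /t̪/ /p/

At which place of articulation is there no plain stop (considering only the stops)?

palatal

place of articulation  plain     ejective
bilabial          p         pʼ      
dental            t̪        t̪ʼ     
alveolar          t         tʼ      
retroflex         ʈ         ʈʼ      
palatal           —         cʼ      
uvular            q         qʼ      
Every place of articulation has a plain member except palatal, where /c/ would be expected.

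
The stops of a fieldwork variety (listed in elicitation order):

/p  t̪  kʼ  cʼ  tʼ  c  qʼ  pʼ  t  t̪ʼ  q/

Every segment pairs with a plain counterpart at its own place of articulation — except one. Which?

Bilabial: /p/ ~ /pʼ/
Dental: /t̪/ ~ /t̪ʼ/
Alveolar: /t/ ~ /tʼ/
Palatal: /c/ ~ /cʼ/
Uvular: /q/ ~ /qʼ/
Velar: only /kʼ/ (ejective); no plain partner.
So /kʼ/ is the unpaired segment.

/kʼ/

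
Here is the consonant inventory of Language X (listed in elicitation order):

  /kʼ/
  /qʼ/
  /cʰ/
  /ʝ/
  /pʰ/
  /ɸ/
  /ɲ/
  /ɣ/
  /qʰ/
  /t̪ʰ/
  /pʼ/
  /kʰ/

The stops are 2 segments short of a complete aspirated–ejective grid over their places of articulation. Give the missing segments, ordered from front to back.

/t̪ʼ/, /cʼ/

place of articulation  aspirated  ejective
bilabial          pʰ        pʼ      
dental            t̪ʰ       —       
palatal           cʰ        —       
velar             kʰ        kʼ      
uvular            qʰ        qʼ      
Gaps, from front to back: dental lacks ejective (/t̪ʼ/); palatal lacks ejective (/cʼ/).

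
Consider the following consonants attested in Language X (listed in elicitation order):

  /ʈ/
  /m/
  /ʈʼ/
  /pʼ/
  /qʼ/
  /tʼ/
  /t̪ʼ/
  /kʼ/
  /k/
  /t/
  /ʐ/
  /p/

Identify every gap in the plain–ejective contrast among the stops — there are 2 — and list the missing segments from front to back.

/t̪/, /q/

place of articulation  plain     ejective
bilabial          p         pʼ      
dental            —         t̪ʼ     
alveolar          t         tʼ      
retroflex         ʈ         ʈʼ      
velar             k         kʼ      
uvular            —         qʼ      
Gaps, from front to back: dental lacks plain (/t̪/); uvular lacks plain (/q/).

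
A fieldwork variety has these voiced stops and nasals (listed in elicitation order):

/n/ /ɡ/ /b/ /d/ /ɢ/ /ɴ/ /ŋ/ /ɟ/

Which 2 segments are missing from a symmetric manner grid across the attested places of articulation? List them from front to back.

bilabial: oral stop /b/, nasal —.
alveolar: oral stop /d/, nasal /n/.
palatal: oral stop /ɟ/, nasal —.
velar: oral stop /ɡ/, nasal /ŋ/.
uvular: oral stop /ɢ/, nasal /ɴ/.
Gaps, from front to back: bilabial lacks nasal (/m/); palatal lacks nasal (/ɲ/).

/m/, /ɲ/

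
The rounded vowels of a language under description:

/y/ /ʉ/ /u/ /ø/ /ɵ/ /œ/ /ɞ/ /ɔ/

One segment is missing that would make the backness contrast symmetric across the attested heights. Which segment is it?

/o/

Front: /y/ (high), /ø/ (high-mid), /œ/ (low-mid).
Central: /ʉ/ (high), /ɵ/ (high-mid), /ɞ/ (low-mid).
Back: /u/ (high), /ɔ/ (low-mid).
The high-mid row has no back member, so the gap is the high-mid back rounded vowel /o/.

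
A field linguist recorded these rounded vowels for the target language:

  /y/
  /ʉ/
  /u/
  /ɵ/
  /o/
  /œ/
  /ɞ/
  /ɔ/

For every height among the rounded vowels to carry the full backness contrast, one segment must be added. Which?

Front: /y/ (high), /œ/ (low-mid).
Central: /ʉ/ (high), /ɵ/ (high-mid), /ɞ/ (low-mid).
Back: /u/ (high), /o/ (high-mid), /ɔ/ (low-mid).
The high-mid row has no front member, so the gap is the high-mid front rounded vowel /ø/.

/ø/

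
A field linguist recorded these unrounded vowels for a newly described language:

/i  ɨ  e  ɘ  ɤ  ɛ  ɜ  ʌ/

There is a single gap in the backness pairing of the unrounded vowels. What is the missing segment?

Front: /i/ (high), /e/ (high-mid), /ɛ/ (low-mid).
Central: /ɨ/ (high), /ɘ/ (high-mid), /ɜ/ (low-mid).
Back: /ɤ/ (high-mid), /ʌ/ (low-mid).
The high row has no back member, so the gap is the high back unrounded vowel /ɯ/.

/ɯ/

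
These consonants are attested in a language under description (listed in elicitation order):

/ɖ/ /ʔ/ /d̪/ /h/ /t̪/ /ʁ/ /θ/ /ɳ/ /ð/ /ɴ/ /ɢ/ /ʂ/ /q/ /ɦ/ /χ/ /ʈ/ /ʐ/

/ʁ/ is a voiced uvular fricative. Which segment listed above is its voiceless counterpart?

The voiceless counterpart is a voiceless uvular fricative — in this inventory, /χ/.

/χ/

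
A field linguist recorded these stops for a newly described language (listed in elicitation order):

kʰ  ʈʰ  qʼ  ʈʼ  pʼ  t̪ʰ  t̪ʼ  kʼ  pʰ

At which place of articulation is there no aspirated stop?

bilabial: aspirated /pʰ/, ejective /pʼ/.
dental: aspirated /t̪ʰ/, ejective /t̪ʼ/.
retroflex: aspirated /ʈʰ/, ejective /ʈʼ/.
velar: aspirated /kʰ/, ejective /kʼ/.
uvular: aspirated —, ejective /qʼ/.
Every place of articulation has an aspirated member except uvular, where /qʰ/ would be expected.

uvular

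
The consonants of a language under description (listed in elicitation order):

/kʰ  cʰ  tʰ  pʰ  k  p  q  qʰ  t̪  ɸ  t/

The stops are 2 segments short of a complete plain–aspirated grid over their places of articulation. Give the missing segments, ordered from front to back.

/t̪ʰ/, /c/

bilabial: plain /p/, aspirated /pʰ/.
dental: plain /t̪/, aspirated —.
alveolar: plain /t/, aspirated /tʰ/.
palatal: plain —, aspirated /cʰ/.
velar: plain /k/, aspirated /kʰ/.
uvular: plain /q/, aspirated /qʰ/.
Gaps, from front to back: dental lacks aspirated (/t̪ʰ/); palatal lacks plain (/c/).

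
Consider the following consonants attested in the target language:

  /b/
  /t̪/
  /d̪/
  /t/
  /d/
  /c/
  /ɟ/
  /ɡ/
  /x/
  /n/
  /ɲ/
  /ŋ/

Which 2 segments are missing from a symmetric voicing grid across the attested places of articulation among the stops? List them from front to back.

/p/, /k/

Voiceless: /t̪/ (dental), /t/ (alveolar), /c/ (palatal).
Voiced: /b/ (bilabial), /d̪/ (dental), /d/ (alveolar), /ɟ/ (palatal), /ɡ/ (velar).
Gaps, from front to back: bilabial lacks voiceless (/p/); velar lacks voiceless (/k/).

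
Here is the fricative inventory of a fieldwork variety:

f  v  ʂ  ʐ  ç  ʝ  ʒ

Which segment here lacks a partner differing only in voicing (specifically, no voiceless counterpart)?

/ʒ/

Labiodental: /f/ ~ /v/
Retroflex: /ʂ/ ~ /ʐ/
Palatal: /ç/ ~ /ʝ/
Postalveolar: only /ʒ/ (voiced); no voiceless partner.
So /ʒ/ is the unpaired segment.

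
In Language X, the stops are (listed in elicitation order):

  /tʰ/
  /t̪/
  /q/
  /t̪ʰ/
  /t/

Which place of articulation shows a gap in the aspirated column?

dental: plain /t̪/, aspirated /t̪ʰ/.
alveolar: plain /t/, aspirated /tʰ/.
uvular: plain /q/, aspirated —.
Every place of articulation has an aspirated member except uvular, where /qʰ/ would be expected.

uvular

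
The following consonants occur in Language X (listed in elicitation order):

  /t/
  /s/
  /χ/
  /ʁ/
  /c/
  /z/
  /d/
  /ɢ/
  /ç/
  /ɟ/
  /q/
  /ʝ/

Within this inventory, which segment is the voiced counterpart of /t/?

/d/

/t/ is a voiceless alveolar stop.
The voiced counterpart is a voiced alveolar stop — in this inventory, /d/.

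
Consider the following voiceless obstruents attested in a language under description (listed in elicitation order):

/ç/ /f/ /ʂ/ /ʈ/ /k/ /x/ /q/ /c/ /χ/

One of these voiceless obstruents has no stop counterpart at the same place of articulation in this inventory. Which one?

Retroflex: /ʈ/ ~ /ʂ/
Palatal: /c/ ~ /ç/
Velar: /k/ ~ /x/
Uvular: /q/ ~ /χ/
Labiodental: only /f/ (fricative); no stop partner.
So /f/ is the unpaired segment.

/f/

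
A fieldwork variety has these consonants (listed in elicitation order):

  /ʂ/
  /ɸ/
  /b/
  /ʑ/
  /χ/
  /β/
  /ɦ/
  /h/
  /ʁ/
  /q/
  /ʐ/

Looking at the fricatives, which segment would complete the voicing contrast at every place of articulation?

/ɕ/

place of articulation  voiceless  voiced  
bilabial          ɸ         β       
retroflex         ʂ         ʐ       
alveolo-palatal   —         ʑ       
uvular            χ         ʁ       
glottal           h         ɦ       
The alveolo-palatal row has no voiceless member, so the gap is the voiceless alveolo-palatal fricative /ɕ/.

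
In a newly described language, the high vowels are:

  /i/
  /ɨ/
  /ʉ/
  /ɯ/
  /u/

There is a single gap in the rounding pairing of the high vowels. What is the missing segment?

front: unrounded /i/, rounded —.
central: unrounded /ɨ/, rounded /ʉ/.
back: unrounded /ɯ/, rounded /u/.
The front row has no rounded member, so the gap is the front rounded vowel /y/.

/y/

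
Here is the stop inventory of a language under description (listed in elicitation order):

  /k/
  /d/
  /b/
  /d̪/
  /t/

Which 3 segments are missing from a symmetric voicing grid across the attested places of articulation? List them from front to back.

bilabial: voiceless —, voiced /b/.
dental: voiceless —, voiced /d̪/.
alveolar: voiceless /t/, voiced /d/.
velar: voiceless /k/, voiced —.
Gaps, from front to back: bilabial lacks voiceless (/p/); dental lacks voiceless (/t̪/); velar lacks voiced (/ɡ/).

/p/, /t̪/, /ɡ/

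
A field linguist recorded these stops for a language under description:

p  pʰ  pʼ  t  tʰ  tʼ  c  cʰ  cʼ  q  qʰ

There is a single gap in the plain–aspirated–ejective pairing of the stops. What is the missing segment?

place of articulation  plain     aspirated  ejective
bilabial          p         pʰ        pʼ      
alveolar          t         tʰ        tʼ      
palatal           c         cʰ        cʼ      
uvular            q         qʰ        —       
The uvular row has no ejective member, so the gap is the ejective uvular stop /qʼ/.

/qʼ/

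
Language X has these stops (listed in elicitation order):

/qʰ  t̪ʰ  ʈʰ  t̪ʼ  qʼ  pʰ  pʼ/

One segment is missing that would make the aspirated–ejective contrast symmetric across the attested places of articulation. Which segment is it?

place of articulation  aspirated  ejective
bilabial          pʰ        pʼ      
dental            t̪ʰ       t̪ʼ     
retroflex         ʈʰ        —       
uvular            qʰ        qʼ      
The retroflex row has no ejective member, so the gap is the ejective retroflex stop /ʈʼ/.

/ʈʼ/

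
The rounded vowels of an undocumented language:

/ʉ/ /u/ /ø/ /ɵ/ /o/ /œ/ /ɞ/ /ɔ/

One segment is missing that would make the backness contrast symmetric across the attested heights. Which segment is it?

/y/

Front: /ø/ (high-mid), /œ/ (low-mid).
Central: /ʉ/ (high), /ɵ/ (high-mid), /ɞ/ (low-mid).
Back: /u/ (high), /o/ (high-mid), /ɔ/ (low-mid).
The high row has no front member, so the gap is the high front rounded vowel /y/.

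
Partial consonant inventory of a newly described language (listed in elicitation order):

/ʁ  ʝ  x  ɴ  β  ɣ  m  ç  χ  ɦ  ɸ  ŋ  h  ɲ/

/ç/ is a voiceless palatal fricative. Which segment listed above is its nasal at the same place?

/ɲ/

The nasal at the same place is a palatal nasal — in this inventory, /ɲ/.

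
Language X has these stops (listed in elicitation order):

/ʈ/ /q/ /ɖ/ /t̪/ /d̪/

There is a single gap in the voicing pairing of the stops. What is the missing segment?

place of articulation  voiceless  voiced  
dental            t̪        d̪      
retroflex         ʈ         ɖ       
uvular            q         —       
The uvular row has no voiced member, so the gap is the voiced uvular stop /ɢ/.

/ɢ/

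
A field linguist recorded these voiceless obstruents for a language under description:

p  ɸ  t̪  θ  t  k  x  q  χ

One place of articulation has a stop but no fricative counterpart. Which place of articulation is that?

place of articulation  stop      fricative
bilabial          p         ɸ       
dental            t̪        θ       
alveolar          t         —       
velar             k         x       
uvular            q         χ       
Every place of articulation has a fricative member except alveolar, where /s/ would be expected.

alveolar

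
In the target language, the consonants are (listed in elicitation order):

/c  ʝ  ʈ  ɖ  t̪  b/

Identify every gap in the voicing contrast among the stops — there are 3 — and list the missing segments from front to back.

bilabial: voiceless —, voiced /b/.
dental: voiceless /t̪/, voiced —.
retroflex: voiceless /ʈ/, voiced /ɖ/.
palatal: voiceless /c/, voiced —.
Gaps, from front to back: bilabial lacks voiceless (/p/); dental lacks voiced (/d̪/); palatal lacks voiced (/ɟ/).

/p/, /d̪/, /ɟ/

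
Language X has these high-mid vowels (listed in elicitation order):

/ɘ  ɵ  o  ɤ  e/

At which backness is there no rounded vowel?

backness          unrounded  rounded 
front             e         —       
central           ɘ         ɵ       
back              ɤ         o       
Every backness has a rounded member except front, where /ø/ would be expected.

front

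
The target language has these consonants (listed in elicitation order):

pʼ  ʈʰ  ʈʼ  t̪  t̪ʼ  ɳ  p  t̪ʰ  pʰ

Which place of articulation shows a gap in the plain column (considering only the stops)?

retroflex

place of articulation  plain     aspirated  ejective
bilabial          p         pʰ        pʼ      
dental            t̪        t̪ʰ       t̪ʼ     
retroflex         —         ʈʰ        ʈʼ      
Every place of articulation has a plain member except retroflex, where /ʈ/ would be expected.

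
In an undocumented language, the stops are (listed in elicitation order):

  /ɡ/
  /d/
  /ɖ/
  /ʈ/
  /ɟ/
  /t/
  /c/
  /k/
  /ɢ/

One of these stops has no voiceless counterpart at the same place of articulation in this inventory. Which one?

/ɢ/

Alveolar: /t/ ~ /d/
Retroflex: /ʈ/ ~ /ɖ/
Palatal: /c/ ~ /ɟ/
Velar: /k/ ~ /ɡ/
Uvular: only /ɢ/ (voiced); no voiceless partner.
So /ɢ/ is the unpaired segment.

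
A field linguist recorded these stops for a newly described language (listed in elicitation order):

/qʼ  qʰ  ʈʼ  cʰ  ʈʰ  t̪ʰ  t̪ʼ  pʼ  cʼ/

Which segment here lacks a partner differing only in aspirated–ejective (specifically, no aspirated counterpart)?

Dental: /t̪ʰ/ ~ /t̪ʼ/
Retroflex: /ʈʰ/ ~ /ʈʼ/
Palatal: /cʰ/ ~ /cʼ/
Uvular: /qʰ/ ~ /qʼ/
Bilabial: only /pʼ/ (ejective); no aspirated partner.
So /pʼ/ is the unpaired segment.

/pʼ/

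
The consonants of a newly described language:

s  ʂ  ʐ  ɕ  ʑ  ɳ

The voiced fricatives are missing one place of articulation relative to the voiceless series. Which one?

alveolar

alveolar: voiceless /s/, voiced —.
retroflex: voiceless /ʂ/, voiced /ʐ/.
alveolo-palatal: voiceless /ɕ/, voiced /ʑ/.
Every place of articulation has a voiced member except alveolar, where /z/ would be expected.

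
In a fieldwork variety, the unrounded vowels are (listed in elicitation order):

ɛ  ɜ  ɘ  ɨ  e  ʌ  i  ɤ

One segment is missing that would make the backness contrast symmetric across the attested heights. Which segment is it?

height            front     central   back    
high              i         ɨ         —       
high-mid          e         ɘ         ɤ       
low-mid           ɛ         ɜ         ʌ       
The high row has no back member, so the gap is the high back unrounded vowel /ɯ/.

/ɯ/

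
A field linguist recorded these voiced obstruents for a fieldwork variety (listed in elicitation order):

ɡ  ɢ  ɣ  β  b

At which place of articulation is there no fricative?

uvular

bilabial: stop /b/, fricative /β/.
velar: stop /ɡ/, fricative /ɣ/.
uvular: stop /ɢ/, fricative —.
Every place of articulation has a fricative member except uvular, where /ʁ/ would be expected.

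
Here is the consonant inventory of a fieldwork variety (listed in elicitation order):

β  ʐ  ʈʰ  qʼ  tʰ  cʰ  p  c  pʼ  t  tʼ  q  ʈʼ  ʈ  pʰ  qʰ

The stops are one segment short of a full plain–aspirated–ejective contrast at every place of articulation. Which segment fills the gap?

place of articulation  plain     aspirated  ejective
bilabial          p         pʰ        pʼ      
alveolar          t         tʰ        tʼ      
retroflex         ʈ         ʈʰ        ʈʼ      
palatal           c         cʰ        —       
uvular            q         qʰ        qʼ      
The palatal row has no ejective member, so the gap is the ejective palatal stop /cʼ/.

/cʼ/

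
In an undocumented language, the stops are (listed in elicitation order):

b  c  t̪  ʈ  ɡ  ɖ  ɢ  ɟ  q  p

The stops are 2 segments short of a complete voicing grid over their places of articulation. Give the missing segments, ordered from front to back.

Voiceless: /p/ (bilabial), /t̪/ (dental), /ʈ/ (retroflex), /c/ (palatal), /q/ (uvular).
Voiced: /b/ (bilabial), /ɖ/ (retroflex), /ɟ/ (palatal), /ɡ/ (velar), /ɢ/ (uvular).
Gaps, from front to back: dental lacks voiced (/d̪/); velar lacks voiceless (/k/).

/d̪/, /k/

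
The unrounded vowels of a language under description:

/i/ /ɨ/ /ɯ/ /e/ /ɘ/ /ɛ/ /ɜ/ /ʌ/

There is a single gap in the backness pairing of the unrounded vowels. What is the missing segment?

height            front     central   back    
high              i         ɨ         ɯ       
high-mid          e         ɘ         —       
low-mid           ɛ         ɜ         ʌ       
The high-mid row has no back member, so the gap is the high-mid back unrounded vowel /ɤ/.

/ɤ/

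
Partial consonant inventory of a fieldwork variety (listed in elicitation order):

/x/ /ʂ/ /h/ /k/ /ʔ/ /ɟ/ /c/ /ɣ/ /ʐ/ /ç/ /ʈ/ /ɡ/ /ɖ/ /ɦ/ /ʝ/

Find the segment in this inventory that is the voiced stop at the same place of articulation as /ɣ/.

/ɣ/ is a voiced velar fricative.
The voiced stop at the same place is a voiced velar stop — in this inventory, /ɡ/.

/ɡ/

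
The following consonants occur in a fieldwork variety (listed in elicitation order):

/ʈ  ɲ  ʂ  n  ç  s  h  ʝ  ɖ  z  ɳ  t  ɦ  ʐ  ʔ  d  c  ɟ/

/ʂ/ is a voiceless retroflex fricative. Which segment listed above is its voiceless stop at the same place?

/ʈ/

The voiceless stop at the same place is a voiceless retroflex stop — in this inventory, /ʈ/.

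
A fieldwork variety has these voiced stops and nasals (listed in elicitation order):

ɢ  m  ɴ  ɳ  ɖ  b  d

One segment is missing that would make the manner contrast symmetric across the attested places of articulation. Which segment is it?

/n/

place of articulation  oral stop  nasal   
bilabial          b         m       
alveolar          d         —       
retroflex         ɖ         ɳ       
uvular            ɢ         ɴ       
The alveolar row has no nasal member, so the gap is the alveolar nasal /n/.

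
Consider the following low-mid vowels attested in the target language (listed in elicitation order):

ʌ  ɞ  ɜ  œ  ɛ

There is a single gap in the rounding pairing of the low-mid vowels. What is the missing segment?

/ɔ/

Unrounded: /ɛ/ (front), /ɜ/ (central), /ʌ/ (back).
Rounded: /œ/ (front), /ɞ/ (central).
The back row has no rounded member, so the gap is the back rounded vowel /ɔ/.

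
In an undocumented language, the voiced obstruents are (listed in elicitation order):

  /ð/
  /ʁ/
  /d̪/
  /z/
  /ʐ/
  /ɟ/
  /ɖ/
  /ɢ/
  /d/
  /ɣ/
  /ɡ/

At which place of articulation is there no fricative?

palatal

place of articulation  stop      fricative
dental            d̪        ð       
alveolar          d         z       
retroflex         ɖ         ʐ       
palatal           ɟ         —       
velar             ɡ         ɣ       
uvular            ɢ         ʁ       
Every place of articulation has a fricative member except palatal, where /ʝ/ would be expected.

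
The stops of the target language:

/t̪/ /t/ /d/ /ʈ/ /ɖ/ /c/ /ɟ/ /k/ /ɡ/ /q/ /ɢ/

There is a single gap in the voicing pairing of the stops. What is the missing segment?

Voiceless: /t̪/ (dental), /t/ (alveolar), /ʈ/ (retroflex), /c/ (palatal), /k/ (velar), /q/ (uvular).
Voiced: /d/ (alveolar), /ɖ/ (retroflex), /ɟ/ (palatal), /ɡ/ (velar), /ɢ/ (uvular).
The dental row has no voiced member, so the gap is the voiced dental stop /d̪/.

/d̪/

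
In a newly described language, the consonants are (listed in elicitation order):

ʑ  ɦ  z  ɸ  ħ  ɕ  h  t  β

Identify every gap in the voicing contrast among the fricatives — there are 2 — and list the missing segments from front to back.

place of articulation  voiceless  voiced  
bilabial          ɸ         β       
alveolar          —         z       
alveolo-palatal   ɕ         ʑ       
pharyngeal        ħ         —       
glottal           h         ɦ       
Gaps, from front to back: alveolar lacks voiceless (/s/); pharyngeal lacks voiced (/ʕ/).

/s/, /ʕ/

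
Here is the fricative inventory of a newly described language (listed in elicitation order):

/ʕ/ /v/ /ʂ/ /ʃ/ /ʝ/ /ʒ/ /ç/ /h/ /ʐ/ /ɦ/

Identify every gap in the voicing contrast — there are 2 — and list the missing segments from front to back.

labiodental: voiceless —, voiced /v/.
postalveolar: voiceless /ʃ/, voiced /ʒ/.
retroflex: voiceless /ʂ/, voiced /ʐ/.
palatal: voiceless /ç/, voiced /ʝ/.
pharyngeal: voiceless —, voiced /ʕ/.
glottal: voiceless /h/, voiced /ɦ/.
Gaps, from front to back: labiodental lacks voiceless (/f/); pharyngeal lacks voiceless (/ħ/).

/f/, /ħ/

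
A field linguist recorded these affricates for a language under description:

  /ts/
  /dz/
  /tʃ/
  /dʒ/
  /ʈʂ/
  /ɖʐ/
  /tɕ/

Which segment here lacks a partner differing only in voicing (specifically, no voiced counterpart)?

/tɕ/

Alveolar: /ts/ ~ /dz/
Postalveolar: /tʃ/ ~ /dʒ/
Retroflex: /ʈʂ/ ~ /ɖʐ/
Alveolo-palatal: only /tɕ/ (voiceless); no voiced partner.
So /tɕ/ is the unpaired segment.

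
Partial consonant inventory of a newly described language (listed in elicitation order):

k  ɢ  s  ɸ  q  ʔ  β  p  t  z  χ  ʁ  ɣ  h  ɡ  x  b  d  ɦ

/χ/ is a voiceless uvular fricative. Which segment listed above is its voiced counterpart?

The voiced counterpart is a voiced uvular fricative — in this inventory, /ʁ/.

/ʁ/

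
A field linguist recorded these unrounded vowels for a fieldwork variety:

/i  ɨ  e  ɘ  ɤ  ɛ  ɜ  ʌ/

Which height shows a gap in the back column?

high

height            front     central   back    
high              i         ɨ         —       
high-mid          e         ɘ         ɤ       
low-mid           ɛ         ɜ         ʌ       
Every height has a back member except high, where /ɯ/ would be expected.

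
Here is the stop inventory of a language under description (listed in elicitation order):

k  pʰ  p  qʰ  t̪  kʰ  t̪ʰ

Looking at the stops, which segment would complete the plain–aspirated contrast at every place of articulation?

place of articulation  plain     aspirated
bilabial          p         pʰ      
dental            t̪        t̪ʰ     
velar             k         kʰ      
uvular            —         qʰ      
The uvular row has no plain member, so the gap is the plain uvular stop /q/.

/q/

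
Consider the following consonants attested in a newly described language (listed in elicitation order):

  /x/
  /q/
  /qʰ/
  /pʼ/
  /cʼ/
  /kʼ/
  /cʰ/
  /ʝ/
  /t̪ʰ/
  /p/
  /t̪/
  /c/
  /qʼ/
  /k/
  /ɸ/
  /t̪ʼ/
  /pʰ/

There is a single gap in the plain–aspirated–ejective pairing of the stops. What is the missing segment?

place of articulation  plain     aspirated  ejective
bilabial          p         pʰ        pʼ      
dental            t̪        t̪ʰ       t̪ʼ     
palatal           c         cʰ        cʼ      
velar             k         —         kʼ      
uvular            q         qʰ        qʼ      
The velar row has no aspirated member, so the gap is the aspirated velar stop /kʰ/.

/kʰ/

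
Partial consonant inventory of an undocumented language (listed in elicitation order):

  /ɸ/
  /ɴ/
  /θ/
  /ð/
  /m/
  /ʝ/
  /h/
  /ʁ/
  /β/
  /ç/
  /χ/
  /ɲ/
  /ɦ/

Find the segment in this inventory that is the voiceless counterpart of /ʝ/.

/ç/

/ʝ/ is a voiced palatal fricative.
The voiceless counterpart is a voiceless palatal fricative — in this inventory, /ç/.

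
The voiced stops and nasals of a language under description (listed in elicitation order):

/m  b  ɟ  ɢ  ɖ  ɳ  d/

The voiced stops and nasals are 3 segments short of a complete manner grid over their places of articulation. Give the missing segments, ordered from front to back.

/n/, /ɲ/, /ɴ/

Oral stop: /b/ (bilabial), /d/ (alveolar), /ɖ/ (retroflex), /ɟ/ (palatal), /ɢ/ (uvular).
Nasal: /m/ (bilabial), /ɳ/ (retroflex).
Gaps, from front to back: alveolar lacks nasal (/n/); palatal lacks nasal (/ɲ/); uvular lacks nasal (/ɴ/).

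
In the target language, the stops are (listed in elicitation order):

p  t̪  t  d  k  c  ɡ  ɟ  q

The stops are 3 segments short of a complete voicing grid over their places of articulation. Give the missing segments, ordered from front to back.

/b/, /d̪/, /ɢ/

place of articulation  voiceless  voiced  
bilabial          p         —       
dental            t̪        —       
alveolar          t         d       
palatal           c         ɟ       
velar             k         ɡ       
uvular            q         —       
Gaps, from front to back: bilabial lacks voiced (/b/); dental lacks voiced (/d̪/); uvular lacks voiced (/ɢ/).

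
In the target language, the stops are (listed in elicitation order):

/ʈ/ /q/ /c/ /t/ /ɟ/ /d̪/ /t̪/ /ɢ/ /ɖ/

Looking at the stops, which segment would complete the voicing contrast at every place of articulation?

/d/

dental: voiceless /t̪/, voiced /d̪/.
alveolar: voiceless /t/, voiced —.
retroflex: voiceless /ʈ/, voiced /ɖ/.
palatal: voiceless /c/, voiced /ɟ/.
uvular: voiceless /q/, voiced /ɢ/.
The alveolar row has no voiced member, so the gap is the voiced alveolar stop /d/.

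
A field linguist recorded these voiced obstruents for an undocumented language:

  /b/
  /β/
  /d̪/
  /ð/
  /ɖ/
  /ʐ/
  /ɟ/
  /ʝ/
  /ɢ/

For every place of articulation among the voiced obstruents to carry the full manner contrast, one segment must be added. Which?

Stop: /b/ (bilabial), /d̪/ (dental), /ɖ/ (retroflex), /ɟ/ (palatal), /ɢ/ (uvular).
Fricative: /β/ (bilabial), /ð/ (dental), /ʐ/ (retroflex), /ʝ/ (palatal).
The uvular row has no fricative member, so the gap is the uvular fricative /ʁ/.

/ʁ/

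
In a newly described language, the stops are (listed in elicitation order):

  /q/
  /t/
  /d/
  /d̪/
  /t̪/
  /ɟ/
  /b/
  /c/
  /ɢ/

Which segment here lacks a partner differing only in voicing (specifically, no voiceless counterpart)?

Dental: /t̪/ ~ /d̪/
Alveolar: /t/ ~ /d/
Palatal: /c/ ~ /ɟ/
Uvular: /q/ ~ /ɢ/
Bilabial: only /b/ (voiced); no voiceless partner.
So /b/ is the unpaired segment.

/b/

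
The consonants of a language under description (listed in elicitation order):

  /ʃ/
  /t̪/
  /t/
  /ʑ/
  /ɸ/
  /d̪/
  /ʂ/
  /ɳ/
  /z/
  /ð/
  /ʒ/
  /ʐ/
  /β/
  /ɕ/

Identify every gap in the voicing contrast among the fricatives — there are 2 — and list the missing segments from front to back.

bilabial: voiceless /ɸ/, voiced /β/.
dental: voiceless —, voiced /ð/.
alveolar: voiceless —, voiced /z/.
postalveolar: voiceless /ʃ/, voiced /ʒ/.
retroflex: voiceless /ʂ/, voiced /ʐ/.
alveolo-palatal: voiceless /ɕ/, voiced /ʑ/.
Gaps, from front to back: dental lacks voiceless (/θ/); alveolar lacks voiceless (/s/).

/θ/, /s/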